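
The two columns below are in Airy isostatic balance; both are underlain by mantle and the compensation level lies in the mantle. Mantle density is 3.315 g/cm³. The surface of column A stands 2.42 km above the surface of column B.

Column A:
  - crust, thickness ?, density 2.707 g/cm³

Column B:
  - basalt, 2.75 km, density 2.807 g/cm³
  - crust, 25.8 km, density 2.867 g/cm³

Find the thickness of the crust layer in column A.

Take the compensation level at the base of the deeper column (depth z_c below the surface of column A) and equate Σ ρ_i t_i down to z_c; mantle fills any gap and the z_c terms cancel.
Column A: x×2.707 + (z_c − 0 − x)×3.315
Column B: 2.42×0 + 2.75×2.807 + 25.8×2.867 + (z_c − 2.42 − 28.55)×3.315
The z_c×3.315 term appears on both sides and cancels. Collect the known terms of each column as K = Σ(ρt)_known − 3.315 × (depth of known layers): K_A = 0 − 3.315×0 = 0; K_B = 81.68785 − 3.315×(2.42 + 28.55) = −20.9777.
Balance: K_A − x×(3.315 − 2.707) = K_B, so x = (K_A − K_B)/(3.315 − 2.707) = 20.9777/0.608 = 34.5 km.

34.5 km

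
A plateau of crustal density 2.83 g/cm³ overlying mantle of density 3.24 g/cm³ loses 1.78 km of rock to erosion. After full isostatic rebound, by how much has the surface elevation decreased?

0.225 km

Rebound u = e ρ_c/ρ_m = 1.78 km × 2.83/3.24 = 1.555 km.
Net surface drop = e − u = 1.78 km − 1.555 km = e (ρ_m − ρ_c)/ρ_m = 0.225 km.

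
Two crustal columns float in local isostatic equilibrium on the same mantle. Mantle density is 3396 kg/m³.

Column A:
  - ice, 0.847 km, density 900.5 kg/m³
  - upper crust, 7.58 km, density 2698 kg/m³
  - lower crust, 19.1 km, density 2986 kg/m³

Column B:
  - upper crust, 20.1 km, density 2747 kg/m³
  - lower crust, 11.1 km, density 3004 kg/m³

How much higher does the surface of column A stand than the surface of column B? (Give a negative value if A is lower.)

−0.636 km

For any compensation level in the mantle, the mantle terms cancel and isostasy reduces to e = (Σt_A − Σt_B) − (Σ(ρt)_A − Σ(ρt)_B) / ρ_m.
Σt_A = 27.527 km; Σt_B = 31.2 km; Σ(ρt)_A = 78246.1635; Σ(ρt)_B = 88559.1 (in km·kg/m³).
e = (27.527 − 31.2) − (78246.1635 − 88559.1) / 3396 = −0.636 km.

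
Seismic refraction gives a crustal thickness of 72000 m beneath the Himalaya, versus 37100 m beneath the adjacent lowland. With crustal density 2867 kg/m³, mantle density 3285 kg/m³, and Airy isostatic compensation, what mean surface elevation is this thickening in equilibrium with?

4440 m

Excess crust Δ = 72000 m − 37100 m = 34900 m, split between elevation h and root r with h + r = Δ.
Airy balance ρ_c h = (ρ_m − ρ_c) r gives r = h ρ_c/(ρ_m − ρ_c), so h (1 + ρ_c/(ρ_m − ρ_c)) = Δ, i.e. h = Δ (ρ_m − ρ_c)/ρ_m.
h = 34900 m × 418/3285 = 4440 m.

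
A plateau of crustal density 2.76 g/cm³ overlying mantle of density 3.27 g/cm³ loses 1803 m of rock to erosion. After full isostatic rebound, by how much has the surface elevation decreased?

281 m

Rebound u = e ρ_c/ρ_m = 1803 m × 2.76/3.27 = 1522 m.
Net surface drop = e − u = 1803 m − 1522 m = e (ρ_m − ρ_c)/ρ_m = 281 m.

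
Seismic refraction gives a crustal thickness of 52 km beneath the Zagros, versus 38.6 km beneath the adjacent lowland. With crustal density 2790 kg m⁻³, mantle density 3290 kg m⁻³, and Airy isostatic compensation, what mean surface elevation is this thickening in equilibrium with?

Excess crust Δ = 52 km − 38.6 km = 13.4 km, split between elevation h and root r with h + r = Δ.
Airy balance ρ_c h = (ρ_m − ρ_c) r gives r = h ρ_c/(ρ_m − ρ_c), so h (1 + ρ_c/(ρ_m − ρ_c)) = Δ, i.e. h = Δ (ρ_m − ρ_c)/ρ_m.
h = 13.4 km × 500/3290 = 2.04 km.

2.04 km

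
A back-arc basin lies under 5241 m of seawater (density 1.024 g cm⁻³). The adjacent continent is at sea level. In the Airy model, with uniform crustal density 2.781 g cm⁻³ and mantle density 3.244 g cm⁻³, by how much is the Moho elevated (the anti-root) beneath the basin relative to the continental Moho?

19900 m

By Archimedes' principle applied to the lithosphere: replacing crust with seawater at the top is compensated by replacing crust with mantle at the base: d (ρ_c − ρ_w) = a (ρ_m − ρ_c).
a = d (ρ_c − ρ_w)/(ρ_m − ρ_c) = 5241 m × 1.757/0.463 = 19900 m.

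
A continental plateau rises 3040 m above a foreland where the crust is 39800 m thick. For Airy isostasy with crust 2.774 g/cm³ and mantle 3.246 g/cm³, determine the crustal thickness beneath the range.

Root depth r = h ρ_c / (ρ_m − ρ_c) = 3040 m × 2.774 / 0.472 = 17870 m.
Total thickness = T + h + r = 39800 m + 3040 m + 17870 m = 60700 m.

60700 m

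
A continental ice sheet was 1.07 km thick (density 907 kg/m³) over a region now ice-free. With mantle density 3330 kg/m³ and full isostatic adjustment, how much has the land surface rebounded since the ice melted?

0.291 km

Removing the load lets mantle flow back in; uplift u satisfies ρ_ice t = ρ_m u.
u = t ρ_ice/ρ_m = 1.07 km × 907/3330 = 0.291 km.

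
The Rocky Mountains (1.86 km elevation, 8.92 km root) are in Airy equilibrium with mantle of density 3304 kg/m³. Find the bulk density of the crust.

2730 kg/m³

ρ_c h = (ρ_m − ρ_c) r → ρ_c (h + r) = ρ_m r → ρ_c = ρ_m r / (h + r).
ρ_c = 3304 × 8.92 km / (1.86 km + 8.92 km) = 2730 kg/m³.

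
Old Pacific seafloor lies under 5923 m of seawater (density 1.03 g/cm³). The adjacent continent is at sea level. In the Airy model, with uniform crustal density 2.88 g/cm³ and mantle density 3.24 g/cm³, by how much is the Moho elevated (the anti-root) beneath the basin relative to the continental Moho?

30400 m

In Airy isostatic equilibrium: replacing crust with seawater at the top is compensated by replacing crust with mantle at the base: d (ρ_c − ρ_w) = a (ρ_m − ρ_c).
a = d (ρ_c − ρ_w)/(ρ_m − ρ_c) = 5923 m × 1.85/0.36 = 30400 m.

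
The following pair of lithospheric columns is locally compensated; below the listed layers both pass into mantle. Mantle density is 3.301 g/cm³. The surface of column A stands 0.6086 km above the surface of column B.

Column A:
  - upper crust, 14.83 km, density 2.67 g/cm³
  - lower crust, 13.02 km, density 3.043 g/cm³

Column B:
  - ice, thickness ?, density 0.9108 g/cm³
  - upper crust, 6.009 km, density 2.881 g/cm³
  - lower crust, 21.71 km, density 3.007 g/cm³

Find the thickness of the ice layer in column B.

0.754 km

Take the compensation level at the base of the deeper column (depth z_c below the surface of column A) and equate Σ ρ_i t_i down to z_c; mantle fills any gap and the z_c terms cancel.
Column A: 14.83×2.67 + 13.02×3.043 + (z_c − 27.85)×3.301
Column B: 0.6086×0 + x×0.9108 + 6.009×2.881 + 21.71×3.007 + (z_c − 0.6086 − 27.719 − x)×3.301
The z_c×3.301 term appears on both sides and cancels. Collect the known terms of each column as K = Σ(ρt)_known − 3.301 × (depth of known layers): K_A = 79.21596 − 3.301×27.85 = −12.71689; K_B = 82.593899 − 3.301×(0.6086 + 27.719) = −10.9155086.
Balance: K_A = K_B − x×(3.301 − 0.9108), so x = (K_B − K_A)/(3.301 − 0.9108) = 1.80138/2.3902 = 0.754 km.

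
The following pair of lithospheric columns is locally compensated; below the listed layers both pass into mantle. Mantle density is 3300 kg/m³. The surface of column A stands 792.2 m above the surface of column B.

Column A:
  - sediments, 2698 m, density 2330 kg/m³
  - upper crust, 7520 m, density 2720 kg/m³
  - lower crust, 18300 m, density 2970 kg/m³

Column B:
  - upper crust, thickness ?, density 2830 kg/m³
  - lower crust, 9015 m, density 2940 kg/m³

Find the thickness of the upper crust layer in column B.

Take the compensation level at the base of the deeper column (depth z_c below the surface of column A) and equate Σ ρ_i t_i down to z_c; mantle fills any gap and the z_c terms cancel.
Column A: 2698×2330 + 7520×2720 + 18300×2970 + (z_c − 28518)×3300
Column B: 792.2×0 + x×2830 + 9015×2940 + (z_c − 792.2 − 9015 − x)×3300
The z_c×3300 term appears on both sides and cancels. Collect the known terms of each column as K = Σ(ρt)_known − 3300 × (depth of known layers): K_A = 81091740 − 3300×28518 = −13017660; K_B = 26504100 − 3300×(792.2 + 9015) = −5859660.
Balance: K_A = K_B − x×(3300 − 2830), so x = (K_B − K_A)/(3300 − 2830) = 7158000/470 = 15200 m.

15200 m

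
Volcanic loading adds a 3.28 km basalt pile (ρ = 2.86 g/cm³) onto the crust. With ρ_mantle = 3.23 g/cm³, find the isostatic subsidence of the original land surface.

Subaerial loading: s = t ρ_load / ρ_m.
s = 3.28 km × 2.86/3.23 = 2.9 km.

2.9 km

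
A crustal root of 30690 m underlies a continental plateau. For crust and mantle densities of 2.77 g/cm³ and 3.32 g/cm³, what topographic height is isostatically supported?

6090 m

For local isostatic compensation: ρ_c h = (ρ_m − ρ_c) r.
h = r (ρ_m − ρ_c) / ρ_c = 30690 m × (3.32 − 2.77) / 2.77 = 6090 m.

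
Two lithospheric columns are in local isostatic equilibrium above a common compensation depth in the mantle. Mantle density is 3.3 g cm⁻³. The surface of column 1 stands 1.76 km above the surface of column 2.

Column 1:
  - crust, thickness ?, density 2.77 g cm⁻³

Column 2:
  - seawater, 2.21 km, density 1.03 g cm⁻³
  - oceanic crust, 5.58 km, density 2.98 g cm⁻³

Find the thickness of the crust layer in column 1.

Take the compensation level at the base of the deeper column (depth z_c below the surface of column 1) and equate Σ ρ_i t_i down to z_c; mantle fills any gap and the z_c terms cancel.
Column 1: x×2.77 + (z_c − 0 − x)×3.3
Column 2: 1.76×0 + 2.21×1.03 + 5.58×2.98 + (z_c − 1.76 − 7.79)×3.3
The z_c×3.3 term appears on both sides and cancels. Collect the known terms of each column as K = Σ(ρt)_known − 3.3 × (depth of known layers): K_1 = 0 − 3.3×0 = 0; K_2 = 18.9047 − 3.3×(1.76 + 7.79) = −12.6103.
Balance: K_1 − x×(3.3 − 2.77) = K_2, so x = (K_1 − K_2)/(3.3 − 2.77) = 12.6103/0.53 = 23.8 km.

23.8 km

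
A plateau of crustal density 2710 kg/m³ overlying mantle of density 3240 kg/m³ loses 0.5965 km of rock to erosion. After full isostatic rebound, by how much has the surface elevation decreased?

Rebound u = e ρ_c/ρ_m = 0.5965 km × 2710/3240 = 0.4989 km.
Net surface drop = e − u = 0.5965 km − 0.4989 km = e (ρ_m − ρ_c)/ρ_m = 0.0976 km.

0.0976 km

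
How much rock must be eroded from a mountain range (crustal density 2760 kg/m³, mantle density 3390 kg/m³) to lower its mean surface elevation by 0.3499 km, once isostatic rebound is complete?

Net drop Δ = e − u = e − e ρ_c/ρ_m = e (ρ_m − ρ_c)/ρ_m.
e = Δ ρ_m/(ρ_m − ρ_c) = 0.3499 km × 3390/630 = 1.88 km.

1.88 km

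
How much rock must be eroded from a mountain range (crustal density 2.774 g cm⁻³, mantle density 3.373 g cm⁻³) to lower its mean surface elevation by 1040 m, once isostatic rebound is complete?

Net drop Δ = e − u = e − e ρ_c/ρ_m = e (ρ_m − ρ_c)/ρ_m.
e = Δ ρ_m/(ρ_m − ρ_c) = 1040 m × 3.373/0.599 = 5860 m.

5860 m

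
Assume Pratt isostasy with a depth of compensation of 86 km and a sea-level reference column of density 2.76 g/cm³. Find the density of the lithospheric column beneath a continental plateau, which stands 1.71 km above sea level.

Pratt balance: ρ_ref D = ρ (D + h).
ρ = ρ_ref D/(D + h) = 2.76 × 86 km/(86 km + 1.71 km) = 2.71 g/cm³.

2.71 g/cm³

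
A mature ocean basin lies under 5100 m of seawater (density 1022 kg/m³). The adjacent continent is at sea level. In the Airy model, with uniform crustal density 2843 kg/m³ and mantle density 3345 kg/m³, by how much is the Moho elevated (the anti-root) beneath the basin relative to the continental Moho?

Equating mass per unit area of the two columns: replacing crust with seawater at the top is compensated by replacing crust with mantle at the base: d (ρ_c − ρ_w) = a (ρ_m − ρ_c).
a = d (ρ_c − ρ_w)/(ρ_m − ρ_c) = 5100 m × 1821/502 = 18500 m.

18500 m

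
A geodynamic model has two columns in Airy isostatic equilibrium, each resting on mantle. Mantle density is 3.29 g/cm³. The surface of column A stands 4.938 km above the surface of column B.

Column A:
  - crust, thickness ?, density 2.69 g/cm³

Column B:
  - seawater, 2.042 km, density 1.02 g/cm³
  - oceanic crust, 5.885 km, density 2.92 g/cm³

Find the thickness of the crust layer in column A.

Take the compensation level at the base of the deeper column (depth z_c below the surface of column A) and equate Σ ρ_i t_i down to z_c; mantle fills any gap and the z_c terms cancel.
Column A: x×2.69 + (z_c − 0 − x)×3.29
Column B: 4.938×0 + 2.042×1.02 + 5.885×2.92 + (z_c − 4.938 − 7.927)×3.29
The z_c×3.29 term appears on both sides and cancels. Collect the known terms of each column as K = Σ(ρt)_known − 3.29 × (depth of known layers): K_A = 0 − 3.29×0 = 0; K_B = 19.26704 − 3.29×(4.938 + 7.927) = −23.05881.
Balance: K_A − x×(3.29 − 2.69) = K_B, so x = (K_A − K_B)/(3.29 − 2.69) = 23.0588/0.6 = 38.4 km.

38.4 km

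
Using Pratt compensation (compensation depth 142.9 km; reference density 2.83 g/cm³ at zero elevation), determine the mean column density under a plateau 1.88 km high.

2.79 g/cm³

Pratt balance: ρ_ref D = ρ (D + h).
ρ = ρ_ref D/(D + h) = 2.83 × 142.9 km/(142.9 km + 1.88 km) = 2.79 g/cm³.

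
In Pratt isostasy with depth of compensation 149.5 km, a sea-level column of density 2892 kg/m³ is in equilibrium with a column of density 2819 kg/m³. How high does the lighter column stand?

ρ_ref D = ρ (D + h) → h = D (ρ_ref − ρ)/ρ.
h = 149.5 km × (2892 − 2819)/2819 = 3.87 km.

3.87 km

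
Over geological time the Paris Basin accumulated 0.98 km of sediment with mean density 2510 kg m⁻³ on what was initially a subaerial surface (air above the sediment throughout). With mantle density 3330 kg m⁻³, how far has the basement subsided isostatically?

Subaerial load: s = t ρ_sed / ρ_m = 0.98 km × 2510/3330 = 0.739 km.

0.739 km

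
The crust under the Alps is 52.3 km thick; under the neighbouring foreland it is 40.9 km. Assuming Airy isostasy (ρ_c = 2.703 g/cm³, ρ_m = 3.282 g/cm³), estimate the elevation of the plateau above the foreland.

2.01 km

Excess crust Δ = 52.3 km − 40.9 km = 11.4 km, split between elevation h and root r with h + r = Δ.
Airy balance ρ_c h = (ρ_m − ρ_c) r gives r = h ρ_c/(ρ_m − ρ_c), so h (1 + ρ_c/(ρ_m − ρ_c)) = Δ, i.e. h = Δ (ρ_m − ρ_c)/ρ_m.
h = 11.4 km × 0.579/3.282 = 2.01 km.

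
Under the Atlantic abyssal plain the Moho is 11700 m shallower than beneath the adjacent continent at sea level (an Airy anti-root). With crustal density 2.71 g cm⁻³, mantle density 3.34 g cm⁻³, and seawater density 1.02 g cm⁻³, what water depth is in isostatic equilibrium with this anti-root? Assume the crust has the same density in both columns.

4360 m

Replacing a thickness d of crust by seawater at the top must be balanced by replacing crust with mantle at the base: d (ρ_c − ρ_w) = a (ρ_m − ρ_c).
d = a (ρ_m − ρ_c)/(ρ_c − ρ_w) = 11700 m × 0.63/1.69 = 4360 m.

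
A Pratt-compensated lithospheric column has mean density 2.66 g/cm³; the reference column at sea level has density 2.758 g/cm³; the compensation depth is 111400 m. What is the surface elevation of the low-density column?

4100 m

ρ_ref D = ρ (D + h) → h = D (ρ_ref − ρ)/ρ.
h = 111400 m × (2.758 − 2.66)/2.66 = 4100 m.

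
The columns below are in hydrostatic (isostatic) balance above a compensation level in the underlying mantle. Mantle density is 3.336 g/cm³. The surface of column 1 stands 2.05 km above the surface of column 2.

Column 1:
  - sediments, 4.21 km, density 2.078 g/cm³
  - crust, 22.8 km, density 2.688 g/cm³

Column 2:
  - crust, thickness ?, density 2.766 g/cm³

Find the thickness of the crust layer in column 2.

Take the compensation level at the base of the deeper column (depth z_c below the surface of column 1) and equate Σ ρ_i t_i down to z_c; mantle fills any gap and the z_c terms cancel.
Column 1: 4.21×2.078 + 22.8×2.688 + (z_c − 27.01)×3.336
Column 2: 2.05×0 + x×2.766 + (z_c − 2.05 − 0 − x)×3.336
The z_c×3.336 term appears on both sides and cancels. Collect the known terms of each column as K = Σ(ρt)_known − 3.336 × (depth of known layers): K_1 = 70.03478 − 3.336×27.01 = −20.07058; K_2 = 0 − 3.336×(2.05 + 0) = −6.8388.
Balance: K_1 = K_2 − x×(3.336 − 2.766), so x = (K_2 − K_1)/(3.336 − 2.766) = 13.2318/0.57 = 23.2 km.

23.2 km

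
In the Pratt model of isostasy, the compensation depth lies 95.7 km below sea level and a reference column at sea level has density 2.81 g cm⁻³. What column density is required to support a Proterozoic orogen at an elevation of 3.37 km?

2.71 g cm⁻³

Pratt balance: ρ_ref D = ρ (D + h).
ρ = ρ_ref D/(D + h) = 2.81 × 95.7 km/(95.7 km + 3.37 km) = 2.71 g cm⁻³.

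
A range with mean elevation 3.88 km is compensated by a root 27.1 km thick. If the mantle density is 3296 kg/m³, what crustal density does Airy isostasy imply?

2880 kg/m³

ρ_c h = (ρ_m − ρ_c) r → ρ_c (h + r) = ρ_m r → ρ_c = ρ_m r / (h + r).
ρ_c = 3296 × 27.1 km / (3.88 km + 27.1 km) = 2880 kg/m³.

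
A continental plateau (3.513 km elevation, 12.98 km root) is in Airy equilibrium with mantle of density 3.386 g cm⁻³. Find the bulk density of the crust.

ρ_c h = (ρ_m − ρ_c) r → ρ_c (h + r) = ρ_m r → ρ_c = ρ_m r / (h + r).
ρ_c = 3.386 × 12.98 km / (3.513 km + 12.98 km) = 2.66 g cm⁻³.

2.66 g cm⁻³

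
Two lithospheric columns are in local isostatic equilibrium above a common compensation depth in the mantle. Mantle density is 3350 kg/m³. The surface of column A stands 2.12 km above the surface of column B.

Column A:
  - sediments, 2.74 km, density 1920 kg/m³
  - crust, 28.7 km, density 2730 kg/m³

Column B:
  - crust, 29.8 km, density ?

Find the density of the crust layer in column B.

2860 kg/m³

Take the compensation level at the base of the deeper column (depth z_c below the surface of column A) and equate Σ ρ_i t_i down to z_c; mantle fills any gap and the z_c terms cancel.
Column A: 2.74×1920 + 28.7×2730 + (z_c − 31.44)×3350
Column B: 2.12×0 + 29.8×ρ + (z_c − 2.12 − 29.8)×3350
The z_c×3350 term appears on both sides and cancels. Collect the known terms of each column as K = Σ(ρt)_known − 3350 × (depth of known layers): K_A = 83611.8 − 3350×31.44 = −21712.2; K_B = 0 − 3350×(2.12 + 29.8) = −106932.
Balance: K_A = K_B + 29.8×ρ, so ρ = (K_A − K_B)/29.8 = 85219.8/29.8 = 2860 kg/m³.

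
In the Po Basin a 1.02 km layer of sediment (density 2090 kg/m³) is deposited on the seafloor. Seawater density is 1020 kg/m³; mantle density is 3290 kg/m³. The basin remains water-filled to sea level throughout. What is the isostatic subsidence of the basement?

Submarine loading: the sediment displaces seawater, and the subsidence is in turn flooded, so s (ρ_m − ρ_w) = t (ρ_sed − ρ_w).
s = 1.02 km × (2090 − 1020) / (3290 − 1020) = 0.481 km.

0.481 km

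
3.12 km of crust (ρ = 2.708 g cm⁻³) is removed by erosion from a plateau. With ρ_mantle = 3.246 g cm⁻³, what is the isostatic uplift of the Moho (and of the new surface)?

Unloading: uplift u = e ρ_c/ρ_m = 3.12 km × 2.708/3.246 = 2.6 km.

2.6 km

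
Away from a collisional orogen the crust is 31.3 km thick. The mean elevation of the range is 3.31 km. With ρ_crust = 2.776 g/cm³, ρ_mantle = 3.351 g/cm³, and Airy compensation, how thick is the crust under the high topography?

Root depth r = h ρ_c / (ρ_m − ρ_c) = 3.31 km × 2.776 / 0.575 = 15.98 km.
Total thickness = T + h + r = 31.3 km + 3.31 km + 15.98 km = 50.6 km.

50.6 km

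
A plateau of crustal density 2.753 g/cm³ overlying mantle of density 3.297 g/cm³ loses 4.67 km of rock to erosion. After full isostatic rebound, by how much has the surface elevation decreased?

Rebound u = e ρ_c/ρ_m = 4.67 km × 2.753/3.297 = 3.899 km.
Net surface drop = e − u = 4.67 km − 3.899 km = e (ρ_m − ρ_c)/ρ_m = 0.771 km.

0.771 km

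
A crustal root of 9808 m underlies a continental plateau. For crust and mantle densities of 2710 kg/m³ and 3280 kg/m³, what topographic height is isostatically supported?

By Archimedes' principle applied to the lithosphere: ρ_c h = (ρ_m − ρ_c) r.
h = r (ρ_m − ρ_c) / ρ_c = 9808 m × (3280 − 2710) / 2710 = 2060 m.

2060 m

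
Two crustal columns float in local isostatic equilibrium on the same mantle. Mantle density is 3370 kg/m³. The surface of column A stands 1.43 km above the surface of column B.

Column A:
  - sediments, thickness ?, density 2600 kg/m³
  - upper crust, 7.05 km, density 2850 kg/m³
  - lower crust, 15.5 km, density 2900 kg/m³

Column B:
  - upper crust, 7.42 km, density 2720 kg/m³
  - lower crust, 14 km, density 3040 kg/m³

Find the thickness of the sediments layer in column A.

4.3 km

Take the compensation level at the base of the deeper column (depth z_c below the surface of column A) and equate Σ ρ_i t_i down to z_c; mantle fills any gap and the z_c terms cancel.
Column A: x×2600 + 7.05×2850 + 15.5×2900 + (z_c − 22.55 − x)×3370
Column B: 1.43×0 + 7.42×2720 + 14×3040 + (z_c − 1.43 − 21.42)×3370
The z_c×3370 term appears on both sides and cancels. Collect the known terms of each column as K = Σ(ρt)_known − 3370 × (depth of known layers): K_A = 65042.5 − 3370×22.55 = −10951; K_B = 62742.4 − 3370×(1.43 + 21.42) = −14262.1.
Balance: K_A − x×(3370 − 2600) = K_B, so x = (K_A − K_B)/(3370 − 2600) = 3311.1/770 = 4.3 km.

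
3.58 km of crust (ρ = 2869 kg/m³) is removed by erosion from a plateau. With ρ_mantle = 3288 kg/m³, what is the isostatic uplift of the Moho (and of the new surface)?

Unloading: uplift u = e ρ_c/ρ_m = 3.58 km × 2869/3288 = 3.12 km.

3.12 km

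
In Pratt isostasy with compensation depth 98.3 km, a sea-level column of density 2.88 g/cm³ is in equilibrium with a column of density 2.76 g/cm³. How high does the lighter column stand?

4.27 km

ρ_ref D = ρ (D + h) → h = D (ρ_ref − ρ)/ρ.
h = 98.3 km × (2.88 − 2.76)/2.76 = 4.27 km.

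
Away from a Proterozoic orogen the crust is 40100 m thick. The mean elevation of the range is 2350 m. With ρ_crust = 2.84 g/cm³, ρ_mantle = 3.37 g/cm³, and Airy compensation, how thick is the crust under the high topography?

Root depth r = h ρ_c / (ρ_m − ρ_c) = 2350 m × 2.84 / 0.53 = 12590 m.
Total thickness = T + h + r = 40100 m + 2350 m + 12590 m = 55000 m.

55000 m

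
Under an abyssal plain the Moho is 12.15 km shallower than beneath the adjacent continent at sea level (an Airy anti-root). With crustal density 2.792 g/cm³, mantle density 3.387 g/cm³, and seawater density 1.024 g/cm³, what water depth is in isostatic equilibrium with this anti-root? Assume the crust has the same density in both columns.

4.09 km

Replacing a thickness d of crust by seawater at the top must be balanced by replacing crust with mantle at the base: d (ρ_c − ρ_w) = a (ρ_m − ρ_c).
d = a (ρ_m − ρ_c)/(ρ_c − ρ_w) = 12.15 km × 0.595/1.768 = 4.09 km.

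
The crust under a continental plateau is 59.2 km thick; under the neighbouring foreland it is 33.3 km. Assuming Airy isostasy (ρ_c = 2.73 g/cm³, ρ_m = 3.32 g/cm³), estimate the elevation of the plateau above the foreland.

4.6 km

Excess crust Δ = 59.2 km − 33.3 km = 25.9 km, split between elevation h and root r with h + r = Δ.
Airy balance ρ_c h = (ρ_m − ρ_c) r gives r = h ρ_c/(ρ_m − ρ_c), so h (1 + ρ_c/(ρ_m − ρ_c)) = Δ, i.e. h = Δ (ρ_m − ρ_c)/ρ_m.
h = 25.9 km × 0.59/3.32 = 4.6 km.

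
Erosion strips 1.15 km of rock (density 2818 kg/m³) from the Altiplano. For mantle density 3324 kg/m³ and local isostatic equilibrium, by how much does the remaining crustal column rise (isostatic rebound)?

0.975 km

Unloading: uplift u = e ρ_c/ρ_m = 1.15 km × 2818/3324 = 0.975 km.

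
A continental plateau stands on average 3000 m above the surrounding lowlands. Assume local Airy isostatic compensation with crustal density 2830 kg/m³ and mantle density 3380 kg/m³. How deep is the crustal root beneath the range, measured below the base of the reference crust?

For local isostatic compensation: the weight of the topography is balanced by the buoyancy of the root, ρ_c h = (ρ_m − ρ_c) r.
r = h · ρ_c / (ρ_m − ρ_c) = 3000 m × 2830 / (3380 − 2830) = 15400 m.

15400 m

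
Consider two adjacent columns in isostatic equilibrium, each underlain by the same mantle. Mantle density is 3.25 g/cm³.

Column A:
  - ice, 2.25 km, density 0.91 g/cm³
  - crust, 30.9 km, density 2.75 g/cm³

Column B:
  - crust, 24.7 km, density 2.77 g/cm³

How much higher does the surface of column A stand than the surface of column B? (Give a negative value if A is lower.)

For any compensation level in the mantle, the mantle terms cancel and isostasy reduces to e = (Σt_A − Σt_B) − (Σ(ρt)_A − Σ(ρt)_B) / ρ_m.
Σt_A = 33.15 km; Σt_B = 24.7 km; Σ(ρt)_A = 87.0225; Σ(ρt)_B = 68.419 (in km·g/cm³).
e = (33.15 − 24.7) − (87.0225 − 68.419) / 3.25 = 2.73 km.

2.73 km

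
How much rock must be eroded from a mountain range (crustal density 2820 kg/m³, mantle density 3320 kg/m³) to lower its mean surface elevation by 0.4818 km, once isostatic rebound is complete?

3.2 km

Net drop Δ = e − u = e − e ρ_c/ρ_m = e (ρ_m − ρ_c)/ρ_m.
e = Δ ρ_m/(ρ_m − ρ_c) = 0.4818 km × 3320/500 = 3.2 km.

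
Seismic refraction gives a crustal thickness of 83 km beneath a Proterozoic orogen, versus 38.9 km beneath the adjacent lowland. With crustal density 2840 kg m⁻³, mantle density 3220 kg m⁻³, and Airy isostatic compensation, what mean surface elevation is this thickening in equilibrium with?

Excess crust Δ = 83 km − 38.9 km = 44.1 km, split between elevation h and root r with h + r = Δ.
Airy balance ρ_c h = (ρ_m − ρ_c) r gives r = h ρ_c/(ρ_m − ρ_c), so h (1 + ρ_c/(ρ_m − ρ_c)) = Δ, i.e. h = Δ (ρ_m − ρ_c)/ρ_m.
h = 44.1 km × 380/3220 = 5.2 km.

5.2 km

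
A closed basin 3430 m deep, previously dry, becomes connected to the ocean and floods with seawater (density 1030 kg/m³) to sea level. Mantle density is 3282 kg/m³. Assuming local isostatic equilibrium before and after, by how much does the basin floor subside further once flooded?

1570 m

After flooding the water column is d + s deep. Its weight must equal the weight of mantle displaced by the extra subsidence s: (d + s) ρ_w = s ρ_m.
s = d ρ_w / (ρ_m − ρ_w) = 3430 m × 1030/(3282 − 1030) = 1570 m.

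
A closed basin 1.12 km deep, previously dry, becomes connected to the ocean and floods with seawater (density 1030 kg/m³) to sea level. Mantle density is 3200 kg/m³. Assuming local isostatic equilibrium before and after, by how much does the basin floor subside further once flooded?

0.532 km

After flooding the water column is d + s deep. Its weight must equal the weight of mantle displaced by the extra subsidence s: (d + s) ρ_w = s ρ_m.
s = d ρ_w / (ρ_m − ρ_w) = 1.12 km × 1030/(3200 − 1030) = 0.532 km.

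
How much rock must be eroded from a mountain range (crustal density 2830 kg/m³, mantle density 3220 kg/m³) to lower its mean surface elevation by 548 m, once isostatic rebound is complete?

Net drop Δ = e − u = e − e ρ_c/ρ_m = e (ρ_m − ρ_c)/ρ_m.
e = Δ ρ_m/(ρ_m − ρ_c) = 548 m × 3220/390 = 4520 m.

4520 m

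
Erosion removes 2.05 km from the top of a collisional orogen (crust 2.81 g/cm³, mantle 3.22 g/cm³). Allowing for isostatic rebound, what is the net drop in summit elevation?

0.261 km

Rebound u = e ρ_c/ρ_m = 2.05 km × 2.81/3.22 = 1.789 km.
Net surface drop = e − u = 2.05 km − 1.789 km = e (ρ_m − ρ_c)/ρ_m = 0.261 km.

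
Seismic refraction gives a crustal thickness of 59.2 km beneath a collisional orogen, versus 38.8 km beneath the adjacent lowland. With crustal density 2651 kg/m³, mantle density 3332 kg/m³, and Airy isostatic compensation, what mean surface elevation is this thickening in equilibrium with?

4.17 km

Excess crust Δ = 59.2 km − 38.8 km = 20.4 km, split between elevation h and root r with h + r = Δ.
Airy balance ρ_c h = (ρ_m − ρ_c) r gives r = h ρ_c/(ρ_m − ρ_c), so h (1 + ρ_c/(ρ_m − ρ_c)) = Δ, i.e. h = Δ (ρ_m − ρ_c)/ρ_m.
h = 20.4 km × 681/3332 = 4.17 km.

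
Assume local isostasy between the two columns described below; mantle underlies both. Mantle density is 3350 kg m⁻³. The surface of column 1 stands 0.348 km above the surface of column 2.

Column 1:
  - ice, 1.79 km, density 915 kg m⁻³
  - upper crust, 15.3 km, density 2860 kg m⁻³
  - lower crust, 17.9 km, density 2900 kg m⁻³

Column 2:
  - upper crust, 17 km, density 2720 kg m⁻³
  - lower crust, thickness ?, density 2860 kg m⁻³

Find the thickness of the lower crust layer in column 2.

16.4 km

Take the compensation level at the base of the deeper column (depth z_c below the surface of column 1) and equate Σ ρ_i t_i down to z_c; mantle fills any gap and the z_c terms cancel.
Column 1: 1.79×915 + 15.3×2860 + 17.9×2900 + (z_c − 34.99)×3350
Column 2: 0.348×0 + 17×2720 + x×2860 + (z_c − 0.348 − 17 − x)×3350
The z_c×3350 term appears on both sides and cancels. Collect the known terms of each column as K = Σ(ρt)_known − 3350 × (depth of known layers): K_1 = 97305.85 − 3350×34.99 = −19910.65; K_2 = 46240 − 3350×(0.348 + 17) = −11875.8.
Balance: K_1 = K_2 − x×(3350 − 2860), so x = (K_2 − K_1)/(3350 − 2860) = 8034.85/490 = 16.4 km.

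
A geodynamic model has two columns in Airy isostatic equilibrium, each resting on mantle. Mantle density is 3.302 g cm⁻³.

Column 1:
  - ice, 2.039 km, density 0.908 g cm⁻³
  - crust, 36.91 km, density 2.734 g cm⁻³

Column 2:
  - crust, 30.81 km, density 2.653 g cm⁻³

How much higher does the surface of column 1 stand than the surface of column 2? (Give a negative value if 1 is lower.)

1.77 km

For any compensation level in the mantle, the mantle terms cancel and isostasy reduces to e = (Σt_1 − Σt_2) − (Σ(ρt)_1 − Σ(ρt)_2) / ρ_m.
Σt_1 = 38.949 km; Σt_2 = 30.81 km; Σ(ρt)_1 = 102.763352; Σ(ρt)_2 = 81.73893 (in km·g cm⁻³).
e = (38.949 − 30.81) − (102.763352 − 81.73893) / 3.302 = 1.77 km.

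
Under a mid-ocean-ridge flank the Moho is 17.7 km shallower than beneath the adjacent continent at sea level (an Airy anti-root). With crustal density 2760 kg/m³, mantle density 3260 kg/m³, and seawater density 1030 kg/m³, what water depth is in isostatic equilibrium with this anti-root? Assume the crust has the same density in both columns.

Replacing a thickness d of crust by seawater at the top must be balanced by replacing crust with mantle at the base: d (ρ_c − ρ_w) = a (ρ_m − ρ_c).
d = a (ρ_m − ρ_c)/(ρ_c − ρ_w) = 17.7 km × 500/1730 = 5.12 km.

5.12 km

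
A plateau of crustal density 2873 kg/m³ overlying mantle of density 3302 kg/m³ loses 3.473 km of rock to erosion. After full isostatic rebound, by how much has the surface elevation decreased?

0.451 km

Rebound u = e ρ_c/ρ_m = 3.473 km × 2873/3302 = 3.022 km.
Net surface drop = e − u = 3.473 km − 3.022 km = e (ρ_m − ρ_c)/ρ_m = 0.451 km.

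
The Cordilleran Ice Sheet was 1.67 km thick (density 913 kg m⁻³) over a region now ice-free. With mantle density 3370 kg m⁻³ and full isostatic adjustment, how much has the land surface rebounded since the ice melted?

0.452 km

Removing the load lets mantle flow back in; uplift u satisfies ρ_ice t = ρ_m u.
u = t ρ_ice/ρ_m = 1.67 km × 913/3370 = 0.452 km.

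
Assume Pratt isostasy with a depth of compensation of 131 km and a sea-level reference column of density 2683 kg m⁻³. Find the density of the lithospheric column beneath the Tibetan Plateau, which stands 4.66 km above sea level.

2590 kg m⁻³

Pratt balance: ρ_ref D = ρ (D + h).
ρ = ρ_ref D/(D + h) = 2683 × 131 km/(131 km + 4.66 km) = 2590 kg m⁻³.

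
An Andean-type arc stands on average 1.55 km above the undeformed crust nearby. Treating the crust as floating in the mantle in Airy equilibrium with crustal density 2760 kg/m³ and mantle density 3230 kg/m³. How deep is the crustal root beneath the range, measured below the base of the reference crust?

By Archimedes' principle applied to the lithosphere: the weight of the topography is balanced by the buoyancy of the root, ρ_c h = (ρ_m − ρ_c) r.
r = h · ρ_c / (ρ_m − ρ_c) = 1.55 km × 2760 / (3230 − 2760) = 9.1 km.

9.1 km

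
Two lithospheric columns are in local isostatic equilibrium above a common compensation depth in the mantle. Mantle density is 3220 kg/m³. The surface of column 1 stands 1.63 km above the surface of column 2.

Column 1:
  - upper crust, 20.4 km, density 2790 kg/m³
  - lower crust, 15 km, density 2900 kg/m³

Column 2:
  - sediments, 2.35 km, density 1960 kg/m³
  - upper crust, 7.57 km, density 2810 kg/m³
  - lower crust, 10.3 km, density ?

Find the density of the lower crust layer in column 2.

3000 kg/m³

Take the compensation level at the base of the deeper column (depth z_c below the surface of column 1) and equate Σ ρ_i t_i down to z_c; mantle fills any gap and the z_c terms cancel.
Column 1: 20.4×2790 + 15×2900 + (z_c − 35.4)×3220
Column 2: 1.63×0 + 2.35×1960 + 7.57×2810 + 10.3×ρ + (z_c − 1.63 − 20.22)×3220
The z_c×3220 term appears on both sides and cancels. Collect the known terms of each column as K = Σ(ρt)_known − 3220 × (depth of known layers): K_1 = 100416 − 3220×35.4 = −13572; K_2 = 25877.7 − 3220×(1.63 + 20.22) = −44479.3.
Balance: K_1 = K_2 + 10.3×ρ, so ρ = (K_1 − K_2)/10.3 = 30907.3/10.3 = 3000 kg/m³.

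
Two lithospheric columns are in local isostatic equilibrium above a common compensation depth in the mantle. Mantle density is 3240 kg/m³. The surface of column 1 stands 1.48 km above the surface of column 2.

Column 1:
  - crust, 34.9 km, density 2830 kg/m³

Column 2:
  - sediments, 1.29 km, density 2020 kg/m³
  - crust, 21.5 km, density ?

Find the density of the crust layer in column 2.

Take the compensation level at the base of the deeper column (depth z_c below the surface of column 1) and equate Σ ρ_i t_i down to z_c; mantle fills any gap and the z_c terms cancel.
Column 1: 34.9×2830 + (z_c − 34.9)×3240
Column 2: 1.48×0 + 1.29×2020 + 21.5×ρ + (z_c − 1.48 − 22.79)×3240
The z_c×3240 term appears on both sides and cancels. Collect the known terms of each column as K = Σ(ρt)_known − 3240 × (depth of known layers): K_1 = 98767 − 3240×34.9 = −14309; K_2 = 2605.8 − 3240×(1.48 + 22.79) = −76029.
Balance: K_1 = K_2 + 21.5×ρ, so ρ = (K_1 − K_2)/21.5 = 61720/21.5 = 2870 kg/m³.

2870 kg/m³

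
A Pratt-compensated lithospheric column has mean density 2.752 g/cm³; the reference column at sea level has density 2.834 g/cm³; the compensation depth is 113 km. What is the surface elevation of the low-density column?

ρ_ref D = ρ (D + h) → h = D (ρ_ref − ρ)/ρ.
h = 113 km × (2.834 − 2.752)/2.752 = 3.37 km.

3.37 km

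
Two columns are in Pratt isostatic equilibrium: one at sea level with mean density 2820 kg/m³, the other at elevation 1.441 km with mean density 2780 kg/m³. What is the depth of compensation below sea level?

ρ_ref D = ρ (D + h) → D (ρ_ref − ρ) = ρ h.
D = ρ h/(ρ_ref − ρ) = 2780 × 1.441 km/(2820 − 2780) = 100 km.

100 km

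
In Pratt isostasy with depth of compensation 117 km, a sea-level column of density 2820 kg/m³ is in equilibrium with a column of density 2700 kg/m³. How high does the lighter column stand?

ρ_ref D = ρ (D + h) → h = D (ρ_ref − ρ)/ρ.
h = 117 km × (2820 − 2700)/2700 = 5.2 km.

5.2 km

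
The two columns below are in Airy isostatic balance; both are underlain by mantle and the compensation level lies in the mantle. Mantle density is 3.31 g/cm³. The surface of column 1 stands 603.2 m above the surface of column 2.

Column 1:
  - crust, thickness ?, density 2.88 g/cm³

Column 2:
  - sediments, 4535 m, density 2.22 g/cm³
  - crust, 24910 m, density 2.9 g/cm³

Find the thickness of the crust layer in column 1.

39900 m

Take the compensation level at the base of the deeper column (depth z_c below the surface of column 1) and equate Σ ρ_i t_i down to z_c; mantle fills any gap and the z_c terms cancel.
Column 1: x×2.88 + (z_c − 0 − x)×3.31
Column 2: 603.2×0 + 4535×2.22 + 24910×2.9 + (z_c − 603.2 − 29445)×3.31
The z_c×3.31 term appears on both sides and cancels. Collect the known terms of each column as K = Σ(ρt)_known − 3.31 × (depth of known layers): K_1 = 0 − 3.31×0 = 0; K_2 = 82306.7 − 3.31×(603.2 + 29445) = −17152.842.
Balance: K_1 − x×(3.31 − 2.88) = K_2, so x = (K_1 − K_2)/(3.31 − 2.88) = 17152.8/0.43 = 39900 m.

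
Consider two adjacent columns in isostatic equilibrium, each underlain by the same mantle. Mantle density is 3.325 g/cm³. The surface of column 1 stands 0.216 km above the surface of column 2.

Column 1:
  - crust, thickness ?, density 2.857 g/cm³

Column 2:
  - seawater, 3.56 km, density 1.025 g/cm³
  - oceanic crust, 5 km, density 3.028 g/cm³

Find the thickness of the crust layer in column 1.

22.2 km

Take the compensation level at the base of the deeper column (depth z_c below the surface of column 1) and equate Σ ρ_i t_i down to z_c; mantle fills any gap and the z_c terms cancel.
Column 1: x×2.857 + (z_c − 0 − x)×3.325
Column 2: 0.216×0 + 3.56×1.025 + 5×3.028 + (z_c − 0.216 − 8.56)×3.325
The z_c×3.325 term appears on both sides and cancels. Collect the known terms of each column as K = Σ(ρt)_known − 3.325 × (depth of known layers): K_1 = 0 − 3.325×0 = 0; K_2 = 18.789 − 3.325×(0.216 + 8.56) = −10.3912.
Balance: K_1 − x×(3.325 − 2.857) = K_2, so x = (K_1 − K_2)/(3.325 − 2.857) = 10.3912/0.468 = 22.2 km.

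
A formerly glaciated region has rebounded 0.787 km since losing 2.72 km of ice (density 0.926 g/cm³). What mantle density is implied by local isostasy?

ρ_m = ρ_ice t / u = 0.926 × 2.72 km/0.787 km = 3.2 g/cm³.

3.2 g/cm³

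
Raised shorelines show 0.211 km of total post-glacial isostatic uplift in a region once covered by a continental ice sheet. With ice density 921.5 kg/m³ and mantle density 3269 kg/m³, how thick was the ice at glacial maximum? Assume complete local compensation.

u = t ρ_ice/ρ_m → t = u ρ_m/ρ_ice = 0.211 km × 3269/921.5 = 0.749 km.

0.749 km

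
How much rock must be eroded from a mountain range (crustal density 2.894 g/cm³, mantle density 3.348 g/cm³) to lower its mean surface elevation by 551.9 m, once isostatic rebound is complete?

Net drop Δ = e − u = e − e ρ_c/ρ_m = e (ρ_m − ρ_c)/ρ_m.
e = Δ ρ_m/(ρ_m − ρ_c) = 551.9 m × 3.348/0.454 = 4070 m.

4070 m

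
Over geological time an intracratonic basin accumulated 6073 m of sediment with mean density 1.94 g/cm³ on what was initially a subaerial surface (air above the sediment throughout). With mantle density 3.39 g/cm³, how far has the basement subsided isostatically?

3480 m

Subaerial load: s = t ρ_sed / ρ_m = 6073 m × 1.94/3.39 = 3480 m.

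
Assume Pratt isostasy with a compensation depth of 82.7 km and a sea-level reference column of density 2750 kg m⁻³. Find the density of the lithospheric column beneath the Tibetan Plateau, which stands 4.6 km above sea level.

2610 kg m⁻³

Pratt balance: ρ_ref D = ρ (D + h).
ρ = ρ_ref D/(D + h) = 2750 × 82.7 km/(82.7 km + 4.6 km) = 2610 kg m⁻³.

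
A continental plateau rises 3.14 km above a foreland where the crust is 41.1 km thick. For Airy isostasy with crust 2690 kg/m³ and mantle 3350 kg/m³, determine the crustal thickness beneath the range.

57 km

Root depth r = h ρ_c / (ρ_m − ρ_c) = 3.14 km × 2690 / 660 = 12.8 km.
Total thickness = T + h + r = 41.1 km + 3.14 km + 12.8 km = 57 km.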